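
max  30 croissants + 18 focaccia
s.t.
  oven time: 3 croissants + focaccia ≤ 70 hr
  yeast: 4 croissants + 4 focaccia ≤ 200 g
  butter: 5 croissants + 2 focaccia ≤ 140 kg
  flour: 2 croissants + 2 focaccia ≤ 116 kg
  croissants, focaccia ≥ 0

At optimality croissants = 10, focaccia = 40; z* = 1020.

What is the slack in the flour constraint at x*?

16

flour used = 2·10 + 2·40 = 100; slack = 116 − 100 = 16.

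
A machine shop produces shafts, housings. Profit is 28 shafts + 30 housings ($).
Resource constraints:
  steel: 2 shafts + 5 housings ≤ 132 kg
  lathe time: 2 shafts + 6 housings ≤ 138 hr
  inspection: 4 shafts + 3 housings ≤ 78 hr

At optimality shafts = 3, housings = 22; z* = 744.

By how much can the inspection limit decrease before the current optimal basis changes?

9

Binding constraints: lathe time, inspection. The basis is B = [[2,6],[4,3]] with det -18.
Per unit decrease in inspection, x* moves by d = (-0.3333, 0.1111).
The basis stays optimal until shafts reaches 0; allowable decrease = 9 hr.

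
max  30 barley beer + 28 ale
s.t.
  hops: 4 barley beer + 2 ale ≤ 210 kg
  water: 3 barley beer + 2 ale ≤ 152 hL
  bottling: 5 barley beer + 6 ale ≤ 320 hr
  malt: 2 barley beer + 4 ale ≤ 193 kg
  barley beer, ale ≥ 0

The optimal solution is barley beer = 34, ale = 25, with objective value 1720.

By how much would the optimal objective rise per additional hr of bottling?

Check each constraint at x*: hops 186/210 (slack 24); water 152/152 (tight); bottling 320/320 (tight); malt 168/193 (slack 25).
By complementary slackness, y = 0 for the non-binding constraints.
Dual feasibility on the basic columns requires 3·y_water + 5·y_bottling = 30, 2·y_water + 6·y_bottling = 28.
This yields shadow prices y_water = 5, y_bottling = 3.
Shadow price of bottling = 3.

3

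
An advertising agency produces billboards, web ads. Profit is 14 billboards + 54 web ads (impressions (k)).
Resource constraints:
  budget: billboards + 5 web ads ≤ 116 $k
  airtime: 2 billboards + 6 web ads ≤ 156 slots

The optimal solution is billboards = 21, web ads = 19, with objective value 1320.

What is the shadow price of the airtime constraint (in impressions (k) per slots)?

4

At the optimum: budget uses 116 of 116 (binding); airtime uses 156 of 156 (binding).
From A_Bᵀ y = c: 1·y_budget + 2·y_airtime = 14; 5·y_budget + 6·y_airtime = 54.
→ y_budget = 6 and y_airtime = 4.
Shadow price of airtime = 4.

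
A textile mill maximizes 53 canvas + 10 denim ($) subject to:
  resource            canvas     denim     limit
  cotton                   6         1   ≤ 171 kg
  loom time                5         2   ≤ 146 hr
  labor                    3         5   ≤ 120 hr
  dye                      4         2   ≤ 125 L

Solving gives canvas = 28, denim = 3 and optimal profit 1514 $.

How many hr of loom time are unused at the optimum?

0

loom time used = 5·28 + 2·3 = 146; slack = 146 − 146 = 0.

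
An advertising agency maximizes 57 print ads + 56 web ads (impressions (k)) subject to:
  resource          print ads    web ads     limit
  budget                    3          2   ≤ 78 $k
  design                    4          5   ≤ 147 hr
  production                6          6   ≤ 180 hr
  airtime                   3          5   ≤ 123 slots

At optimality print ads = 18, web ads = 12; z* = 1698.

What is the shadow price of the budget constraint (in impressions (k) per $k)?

1

Binding: budget and production. Non-binding: design (15 unused), airtime (9 unused).
Since design, airtime are not tight, their duals are 0.
The binding rows give the dual system: 3·y_budget + 6·y_production = 57 and 2·y_budget + 6·y_production = 56.
→ y_budget = 1 and y_production = 9.
Shadow price of budget = 1.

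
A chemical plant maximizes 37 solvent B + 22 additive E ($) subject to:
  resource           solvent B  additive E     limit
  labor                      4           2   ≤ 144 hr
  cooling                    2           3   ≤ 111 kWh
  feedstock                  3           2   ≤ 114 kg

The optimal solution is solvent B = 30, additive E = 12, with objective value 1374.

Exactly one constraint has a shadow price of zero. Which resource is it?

cooling

labor: 144/144 (binding)
cooling: 96/111 (slack 15)
feedstock: 114/114 (binding)
By complementary slackness, a constraint with positive slack has shadow price 0 → cooling.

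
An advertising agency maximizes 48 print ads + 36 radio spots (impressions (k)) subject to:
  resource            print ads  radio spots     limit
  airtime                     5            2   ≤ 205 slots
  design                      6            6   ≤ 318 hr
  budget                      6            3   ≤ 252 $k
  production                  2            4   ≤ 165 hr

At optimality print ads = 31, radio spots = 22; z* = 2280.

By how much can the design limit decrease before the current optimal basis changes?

Binding constraints: design, budget. The basis is B = [[6,6],[6,3]] with det -18.
Per unit decrease in design, x* moves by d = (0.1667, -0.3333).
The basis stays optimal until airtime becomes binding; allowable decrease = 36 hr.

36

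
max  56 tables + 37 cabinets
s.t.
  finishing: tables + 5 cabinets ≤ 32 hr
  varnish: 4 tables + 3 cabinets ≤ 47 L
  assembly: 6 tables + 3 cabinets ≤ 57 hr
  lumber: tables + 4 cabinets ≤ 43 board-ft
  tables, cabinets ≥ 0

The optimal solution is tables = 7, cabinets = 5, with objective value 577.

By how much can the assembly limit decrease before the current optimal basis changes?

Binding constraints: finishing, assembly. The basis is B = [[1,5],[6,3]] with det -27.
Per unit decrease in assembly, x* moves by d = (-0.1852, 0.037).
The basis stays optimal until tables reaches 0; allowable decrease = 37.8 hr.

37.8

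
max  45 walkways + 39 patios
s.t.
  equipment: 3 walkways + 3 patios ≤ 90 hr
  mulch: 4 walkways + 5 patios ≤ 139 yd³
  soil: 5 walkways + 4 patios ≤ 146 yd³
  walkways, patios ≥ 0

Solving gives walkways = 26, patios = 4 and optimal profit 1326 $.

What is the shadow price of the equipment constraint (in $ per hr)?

5

At the optimum: equipment uses 90 of 90 (binding); mulch uses 124 of 139 (slack = 15); soil uses 146 of 146 (binding).
Slack constraints have shadow price 0 (complementary slackness).
From A_Bᵀ y = c: 3·y_equipment + 5·y_soil = 45; 3·y_equipment + 4·y_soil = 39.
This yields shadow prices y_equipment = 5, y_soil = 6.
Shadow price of equipment = 5.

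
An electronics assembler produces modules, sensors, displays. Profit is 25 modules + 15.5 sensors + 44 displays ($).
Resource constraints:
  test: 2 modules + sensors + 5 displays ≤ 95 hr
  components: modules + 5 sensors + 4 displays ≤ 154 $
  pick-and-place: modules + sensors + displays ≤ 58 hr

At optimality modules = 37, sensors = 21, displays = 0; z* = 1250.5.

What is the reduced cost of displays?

At the optimum: test uses 95 of 95 (binding); components uses 142 of 154 (slack = 12); pick-and-place uses 58 of 58 (binding).
Slack constraints have shadow price 0 (complementary slackness).
The binding rows give the dual system: 2·y_test + 1·y_pick-and-place = 25 and 1·y_test + 1·y_pick-and-place = 15.5.
→ y_test = 9.5 and y_pick-and-place = 6.
Reduced cost of displays: c₃ − yᵀa₃ = 44 − (9.5·5 + 6·1) = 44 − 53.5 = -9.5.

-9.5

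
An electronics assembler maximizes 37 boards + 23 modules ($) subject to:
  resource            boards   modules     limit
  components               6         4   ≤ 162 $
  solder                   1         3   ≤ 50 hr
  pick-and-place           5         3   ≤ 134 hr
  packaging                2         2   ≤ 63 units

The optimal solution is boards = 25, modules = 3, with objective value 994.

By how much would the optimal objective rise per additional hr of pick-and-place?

Check each constraint at x*: components 162/162 (tight); solder 34/50 (slack 16); pick-and-place 134/134 (tight); packaging 56/63 (slack 7).
Since solder, packaging are not tight, their duals are 0.
The binding rows give the dual system: 6·y_components + 5·y_pick-and-place = 37 and 4·y_components + 3·y_pick-and-place = 23.
→ y_components = 2 and y_pick-and-place = 5.
Shadow price of pick-and-place = 5.

5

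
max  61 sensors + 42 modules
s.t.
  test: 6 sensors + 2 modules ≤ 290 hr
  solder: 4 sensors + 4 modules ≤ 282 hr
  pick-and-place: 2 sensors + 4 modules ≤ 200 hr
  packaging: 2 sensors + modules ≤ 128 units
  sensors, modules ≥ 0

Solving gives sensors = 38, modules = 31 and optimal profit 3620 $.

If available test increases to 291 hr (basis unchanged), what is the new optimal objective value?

At the optimum: test uses 290 of 290 (binding); solder uses 276 of 282 (slack = 6); pick-and-place uses 200 of 200 (binding); packaging uses 107 of 128 (slack = 21).
Slack constraints have shadow price 0 (complementary slackness).
Dual feasibility on the basic columns requires 6·y_test + 2·y_pick-and-place = 61, 2·y_test + 4·y_pick-and-place = 42.
This yields shadow prices y_test = 8, y_pick-and-place = 6.5.
Δz = y_test·Δb = 8 × (1) = 8, so new z* = 3620 + 8 = 3628.

3628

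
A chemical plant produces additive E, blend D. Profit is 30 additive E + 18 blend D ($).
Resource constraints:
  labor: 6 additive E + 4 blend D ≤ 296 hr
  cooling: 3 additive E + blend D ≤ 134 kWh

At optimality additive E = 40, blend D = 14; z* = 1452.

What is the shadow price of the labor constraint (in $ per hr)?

4

Check each constraint at x*: labor 296/296 (tight); cooling 134/134 (tight).
The binding rows give the dual system: 6·y_labor + 3·y_cooling = 30 and 4·y_labor + 1·y_cooling = 18.
This yields shadow prices y_labor = 4, y_cooling = 2.
Shadow price of labor = 4.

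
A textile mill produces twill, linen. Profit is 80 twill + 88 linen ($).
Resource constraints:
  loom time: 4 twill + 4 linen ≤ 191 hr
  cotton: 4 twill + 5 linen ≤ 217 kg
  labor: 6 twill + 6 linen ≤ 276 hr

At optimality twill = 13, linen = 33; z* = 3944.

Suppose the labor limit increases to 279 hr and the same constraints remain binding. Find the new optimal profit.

Check each constraint at x*: loom time 184/191 (slack 7); cotton 217/217 (tight); labor 276/276 (tight).
By complementary slackness, y = 0 for the non-binding constraint.
From A_Bᵀ y = c: 4·y_cotton + 6·y_labor = 80; 5·y_cotton + 6·y_labor = 88.
Solving: y_cotton = 8, y_labor = 8.
Δz = y_labor·Δb = 8 × (3) = 24, so new z* = 3944 + 24 = 3968.

3968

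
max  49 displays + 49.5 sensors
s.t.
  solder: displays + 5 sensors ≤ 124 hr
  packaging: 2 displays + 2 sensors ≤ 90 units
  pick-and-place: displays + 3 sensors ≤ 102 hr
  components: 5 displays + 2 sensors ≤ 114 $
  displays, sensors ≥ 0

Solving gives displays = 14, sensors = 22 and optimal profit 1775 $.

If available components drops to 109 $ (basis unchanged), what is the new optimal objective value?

1732.5

Check each constraint at x*: solder 124/124 (tight); packaging 72/90 (slack 18); pick-and-place 80/102 (slack 22); components 114/114 (tight).
Since packaging, pick-and-place are not tight, their duals are 0.
The binding rows give the dual system: 1·y_solder + 5·y_components = 49 and 5·y_solder + 2·y_components = 49.5.
This yields shadow prices y_solder = 6.5, y_components = 8.5.
Δz = y_components·Δb = 8.5 × (-5) = -42.5, so new z* = 1775 − 42.5 = 1732.5.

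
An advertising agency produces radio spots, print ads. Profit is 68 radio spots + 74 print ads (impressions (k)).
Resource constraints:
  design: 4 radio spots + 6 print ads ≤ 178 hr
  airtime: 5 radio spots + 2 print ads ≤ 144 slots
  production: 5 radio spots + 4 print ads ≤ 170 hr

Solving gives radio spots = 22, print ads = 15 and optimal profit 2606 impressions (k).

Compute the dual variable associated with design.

7

At the optimum: design uses 178 of 178 (binding); airtime uses 140 of 144 (slack = 4); production uses 170 of 170 (binding).
By complementary slackness, y = 0 for the non-binding constraint.
From A_Bᵀ y = c: 4·y_design + 5·y_production = 68; 6·y_design + 4·y_production = 74.
→ y_design = 7 and y_production = 8.
Shadow price of design = 7.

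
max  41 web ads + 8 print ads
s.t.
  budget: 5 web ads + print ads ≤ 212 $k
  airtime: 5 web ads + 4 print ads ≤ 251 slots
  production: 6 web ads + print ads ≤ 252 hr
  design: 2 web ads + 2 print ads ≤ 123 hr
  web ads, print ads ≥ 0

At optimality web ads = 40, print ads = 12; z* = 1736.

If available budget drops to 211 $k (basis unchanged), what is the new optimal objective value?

Check each constraint at x*: budget 212/212 (tight); airtime 248/251 (slack 3); production 252/252 (tight); design 104/123 (slack 19).
Since airtime, design are not tight, their duals are 0.
The binding rows give the dual system: 5·y_budget + 6·y_production = 41 and 1·y_budget + 1·y_production = 8.
This yields shadow prices y_budget = 7, y_production = 1.
Δz = y_budget·Δb = 7 × (-1) = -7, so new z* = 1736 − 7 = 1729.

1729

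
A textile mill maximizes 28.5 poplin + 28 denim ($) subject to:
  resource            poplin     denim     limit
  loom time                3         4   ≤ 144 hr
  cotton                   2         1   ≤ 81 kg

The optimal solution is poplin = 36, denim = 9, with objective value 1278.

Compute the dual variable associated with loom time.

Both loom time and cotton are binding at x*.
The binding rows give the dual system: 3·y_loom time + 2·y_cotton = 28.5 and 4·y_loom time + 1·y_cotton = 28.
→ y_loom time = 5.5 and y_cotton = 6.
Shadow price of loom time = 5.5.

5.5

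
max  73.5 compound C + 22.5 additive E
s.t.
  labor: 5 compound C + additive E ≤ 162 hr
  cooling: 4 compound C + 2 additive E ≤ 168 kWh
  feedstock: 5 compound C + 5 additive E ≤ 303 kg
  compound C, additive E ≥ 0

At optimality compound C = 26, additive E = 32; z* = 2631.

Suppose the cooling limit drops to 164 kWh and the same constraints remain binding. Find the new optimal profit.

Check each constraint at x*: labor 162/162 (tight); cooling 168/168 (tight); feedstock 290/303 (slack 13).
Slack constraints have shadow price 0 (complementary slackness).
From A_Bᵀ y = c: 5·y_labor + 4·y_cooling = 73.5; 1·y_labor + 2·y_cooling = 22.5.
Solving: y_labor = 9.5, y_cooling = 6.5.
Δz = y_cooling·Δb = 6.5 × (-4) = -26, so new z* = 2631 − 26 = 2605.

2605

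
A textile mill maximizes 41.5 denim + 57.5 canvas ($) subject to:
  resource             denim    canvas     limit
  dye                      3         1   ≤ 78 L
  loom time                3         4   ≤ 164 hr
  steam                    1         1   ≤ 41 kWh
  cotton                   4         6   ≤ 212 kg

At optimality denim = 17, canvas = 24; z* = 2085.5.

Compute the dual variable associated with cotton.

8

Binding: steam and cotton. Non-binding: dye (3 unused), loom time (17 unused).
By complementary slackness, y = 0 for the non-binding constraints.
From A_Bᵀ y = c: 1·y_steam + 4·y_cotton = 41.5; 1·y_steam + 6·y_cotton = 57.5.
Solving: y_steam = 9.5, y_cotton = 8.
Shadow price of cotton = 8.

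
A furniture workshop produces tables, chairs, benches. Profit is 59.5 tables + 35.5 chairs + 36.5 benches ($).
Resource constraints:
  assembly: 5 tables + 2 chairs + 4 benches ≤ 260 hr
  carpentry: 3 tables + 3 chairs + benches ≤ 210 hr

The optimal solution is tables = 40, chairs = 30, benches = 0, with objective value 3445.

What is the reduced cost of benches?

-2

Both assembly and carpentry are binding at x*.
Dual feasibility on the basic columns requires 5·y_assembly + 3·y_carpentry = 59.5, 2·y_assembly + 3·y_carpentry = 35.5.
This yields shadow prices y_assembly = 8, y_carpentry = 6.5.
Reduced cost of benches: c₃ − yᵀa₃ = 36.5 − (8·4 + 6.5·1) = 36.5 − 38.5 = -2.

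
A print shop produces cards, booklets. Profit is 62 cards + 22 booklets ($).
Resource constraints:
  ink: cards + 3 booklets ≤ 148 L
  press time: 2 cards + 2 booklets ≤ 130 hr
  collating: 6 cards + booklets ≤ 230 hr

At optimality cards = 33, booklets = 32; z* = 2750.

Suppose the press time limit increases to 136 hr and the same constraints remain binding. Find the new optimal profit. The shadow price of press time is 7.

Δb = 6, so new z* = 2750 + (7)·(6) = 2750 + 42 = 2792.

2792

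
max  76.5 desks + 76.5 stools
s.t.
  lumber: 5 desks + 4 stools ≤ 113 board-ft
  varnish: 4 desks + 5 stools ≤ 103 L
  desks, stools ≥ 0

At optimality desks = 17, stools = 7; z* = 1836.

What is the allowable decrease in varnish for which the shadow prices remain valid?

Binding constraints: lumber, varnish. The basis is B = [[5,4],[4,5]] with det 9.
Per unit decrease in varnish, x* moves by d = (0.4444, -0.5556).
The basis stays optimal until stools reaches 0; allowable decrease = 12.6 L.

12.6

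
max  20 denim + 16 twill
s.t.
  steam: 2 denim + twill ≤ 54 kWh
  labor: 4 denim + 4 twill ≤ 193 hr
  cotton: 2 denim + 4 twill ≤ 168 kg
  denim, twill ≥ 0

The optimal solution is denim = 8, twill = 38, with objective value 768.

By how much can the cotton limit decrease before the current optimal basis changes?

Binding constraints: steam, cotton. The basis is B = [[2,1],[2,4]] with det 6.
Per unit decrease in cotton, x* moves by d = (0.1667, -0.3333).
The basis stays optimal until twill reaches 0; allowable decrease = 114 kg.

114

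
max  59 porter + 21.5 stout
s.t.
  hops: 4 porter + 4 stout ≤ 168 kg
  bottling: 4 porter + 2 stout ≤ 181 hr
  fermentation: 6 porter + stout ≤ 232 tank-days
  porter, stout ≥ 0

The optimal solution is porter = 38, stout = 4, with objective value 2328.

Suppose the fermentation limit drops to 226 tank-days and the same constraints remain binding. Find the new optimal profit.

At the optimum: hops uses 168 of 168 (binding); bottling uses 160 of 181 (slack = 21); fermentation uses 232 of 232 (binding).
By complementary slackness, y = 0 for the non-binding constraint.
Dual feasibility on the basic columns requires 4·y_hops + 6·y_fermentation = 59, 4·y_hops + 1·y_fermentation = 21.5.
Solving: y_hops = 3.5, y_fermentation = 7.5.
Δz = y_fermentation·Δb = 7.5 × (-6) = -45, so new z* = 2328 − 45 = 2283.

2283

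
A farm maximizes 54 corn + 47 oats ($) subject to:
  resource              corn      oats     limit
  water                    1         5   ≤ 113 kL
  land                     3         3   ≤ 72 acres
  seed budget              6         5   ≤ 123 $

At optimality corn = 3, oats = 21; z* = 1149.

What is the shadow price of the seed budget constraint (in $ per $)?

Binding: land and seed budget. Non-binding: water (5 unused).
By complementary slackness, y = 0 for the non-binding constraint.
Dual feasibility on the basic columns requires 3·y_land + 6·y_seed budget = 54, 3·y_land + 5·y_seed budget = 47.
Solving: y_land = 4, y_seed budget = 7.
Shadow price of seed budget = 7.

7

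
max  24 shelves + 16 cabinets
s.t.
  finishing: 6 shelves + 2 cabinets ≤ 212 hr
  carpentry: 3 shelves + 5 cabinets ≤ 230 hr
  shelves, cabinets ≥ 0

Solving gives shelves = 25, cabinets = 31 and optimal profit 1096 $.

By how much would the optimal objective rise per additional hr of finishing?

3

Both finishing and carpentry are binding at x*.
The binding rows give the dual system: 6·y_finishing + 3·y_carpentry = 24 and 2·y_finishing + 5·y_carpentry = 16.
This yields shadow prices y_finishing = 3, y_carpentry = 2.
Shadow price of finishing = 3.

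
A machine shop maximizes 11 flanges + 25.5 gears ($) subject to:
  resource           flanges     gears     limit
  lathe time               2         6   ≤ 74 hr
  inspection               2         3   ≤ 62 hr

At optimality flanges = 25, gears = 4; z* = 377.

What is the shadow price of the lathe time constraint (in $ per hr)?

Both lathe time and inspection are binding at x*.
From A_Bᵀ y = c: 2·y_lathe time + 2·y_inspection = 11; 6·y_lathe time + 3·y_inspection = 25.5.
Solving: y_lathe time = 3, y_inspection = 2.5.
Shadow price of lathe time = 3.

3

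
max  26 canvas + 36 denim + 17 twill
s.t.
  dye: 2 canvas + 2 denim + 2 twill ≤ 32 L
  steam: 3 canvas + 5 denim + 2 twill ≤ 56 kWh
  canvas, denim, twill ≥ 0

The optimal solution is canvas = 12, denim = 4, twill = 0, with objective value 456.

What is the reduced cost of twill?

-4

At the optimum: dye uses 32 of 32 (binding); steam uses 56 of 56 (binding).
From A_Bᵀ y = c: 2·y_dye + 3·y_steam = 26; 2·y_dye + 5·y_steam = 36.
This yields shadow prices y_dye = 5.5, y_steam = 5.
Reduced cost of twill: c₃ − yᵀa₃ = 17 − (5.5·2 + 5·2) = 17 − 21 = -4.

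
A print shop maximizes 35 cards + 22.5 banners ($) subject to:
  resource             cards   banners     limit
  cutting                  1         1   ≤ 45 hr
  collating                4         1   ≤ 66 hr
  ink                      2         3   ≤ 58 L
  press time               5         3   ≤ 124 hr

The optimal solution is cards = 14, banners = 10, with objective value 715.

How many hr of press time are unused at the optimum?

press time used = 5·14 + 3·10 = 100; slack = 124 − 100 = 24.

24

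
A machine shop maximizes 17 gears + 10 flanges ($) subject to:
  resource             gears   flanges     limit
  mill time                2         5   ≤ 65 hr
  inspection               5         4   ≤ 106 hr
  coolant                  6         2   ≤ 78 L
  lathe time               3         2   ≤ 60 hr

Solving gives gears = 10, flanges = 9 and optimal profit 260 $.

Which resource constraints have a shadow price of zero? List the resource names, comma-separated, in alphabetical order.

inspection, lathe time

mill time: 65/65 (binding)
inspection: 86/106 (slack 20)
coolant: 78/78 (binding)
lathe time: 48/60 (slack 12)
By complementary slackness, a constraint with positive slack has shadow price 0 → inspection, lathe time.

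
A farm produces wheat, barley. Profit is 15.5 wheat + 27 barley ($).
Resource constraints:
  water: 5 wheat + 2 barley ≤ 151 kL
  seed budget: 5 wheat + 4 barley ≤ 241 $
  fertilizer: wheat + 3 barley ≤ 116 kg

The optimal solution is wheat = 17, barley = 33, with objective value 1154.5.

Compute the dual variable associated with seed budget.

0

Binding: water and fertilizer. Non-binding: seed budget (24 unused).
Slack constraints have shadow price 0 (complementary slackness).
From A_Bᵀ y = c: 5·y_water + 1·y_fertilizer = 15.5; 2·y_water + 3·y_fertilizer = 27.
This yields shadow prices y_water = 1.5, y_fertilizer = 8.
Shadow price of seed budget = 0.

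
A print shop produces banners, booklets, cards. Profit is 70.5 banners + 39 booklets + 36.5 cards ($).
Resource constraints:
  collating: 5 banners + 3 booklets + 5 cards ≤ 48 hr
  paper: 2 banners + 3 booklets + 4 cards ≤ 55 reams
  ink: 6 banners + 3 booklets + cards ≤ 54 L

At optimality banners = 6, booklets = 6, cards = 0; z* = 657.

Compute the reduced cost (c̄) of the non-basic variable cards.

-6.5

Check each constraint at x*: collating 48/48 (tight); paper 30/55 (slack 25); ink 54/54 (tight).
Slack constraints have shadow price 0 (complementary slackness).
From A_Bᵀ y = c: 5·y_collating + 6·y_ink = 70.5; 3·y_collating + 3·y_ink = 39.
This yields shadow prices y_collating = 7.5, y_ink = 5.5.
Reduced cost of cards: c₃ − yᵀa₃ = 36.5 − (7.5·5 + 5.5·1) = 36.5 − 43 = -6.5.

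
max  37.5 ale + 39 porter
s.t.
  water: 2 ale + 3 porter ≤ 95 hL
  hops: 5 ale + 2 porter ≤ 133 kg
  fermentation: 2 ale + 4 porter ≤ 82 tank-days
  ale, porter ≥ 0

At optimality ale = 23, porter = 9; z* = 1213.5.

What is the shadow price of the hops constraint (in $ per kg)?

4.5

Check each constraint at x*: water 73/95 (slack 22); hops 133/133 (tight); fermentation 82/82 (tight).
Since water is not tight, its dual is 0.
From A_Bᵀ y = c: 5·y_hops + 2·y_fermentation = 37.5; 2·y_hops + 4·y_fermentation = 39.
Solving: y_hops = 4.5, y_fermentation = 7.5.
Shadow price of hops = 4.5.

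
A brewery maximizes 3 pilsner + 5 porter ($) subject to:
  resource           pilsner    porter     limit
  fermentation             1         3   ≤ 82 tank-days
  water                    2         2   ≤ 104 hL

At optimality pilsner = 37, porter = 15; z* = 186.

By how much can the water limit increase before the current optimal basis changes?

Binding constraints: fermentation, water. The basis is B = [[1,3],[2,2]] with det -4.
Per unit increase in water, x* moves by d = (0.75, -0.25).
The basis stays optimal until porter reaches 0; allowable increase = 60 hL.

60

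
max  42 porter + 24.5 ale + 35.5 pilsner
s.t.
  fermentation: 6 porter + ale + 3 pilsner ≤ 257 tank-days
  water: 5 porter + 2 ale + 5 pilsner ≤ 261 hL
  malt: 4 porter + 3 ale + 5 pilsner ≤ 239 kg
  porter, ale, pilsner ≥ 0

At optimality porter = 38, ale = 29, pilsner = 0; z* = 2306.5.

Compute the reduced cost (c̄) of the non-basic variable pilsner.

At the optimum: fermentation uses 257 of 257 (binding); water uses 248 of 261 (slack = 13); malt uses 239 of 239 (binding).
Slack constraints have shadow price 0 (complementary slackness).
From A_Bᵀ y = c: 6·y_fermentation + 4·y_malt = 42; 1·y_fermentation + 3·y_malt = 24.5.
Solving: y_fermentation = 2, y_malt = 7.5.
Reduced cost of pilsner: c₃ − yᵀa₃ = 35.5 − (2·3 + 7.5·5) = 35.5 − 43.5 = -8.

-8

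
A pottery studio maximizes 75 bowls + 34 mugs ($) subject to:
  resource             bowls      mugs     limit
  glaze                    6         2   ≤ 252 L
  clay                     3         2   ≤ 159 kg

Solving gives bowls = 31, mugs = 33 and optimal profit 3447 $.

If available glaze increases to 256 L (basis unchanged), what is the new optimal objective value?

At the optimum: glaze uses 252 of 252 (binding); clay uses 159 of 159 (binding).
From A_Bᵀ y = c: 6·y_glaze + 3·y_clay = 75; 2·y_glaze + 2·y_clay = 34.
This yields shadow prices y_glaze = 8, y_clay = 9.
Δz = y_glaze·Δb = 8 × (4) = 32, so new z* = 3447 + 32 = 3479.

3479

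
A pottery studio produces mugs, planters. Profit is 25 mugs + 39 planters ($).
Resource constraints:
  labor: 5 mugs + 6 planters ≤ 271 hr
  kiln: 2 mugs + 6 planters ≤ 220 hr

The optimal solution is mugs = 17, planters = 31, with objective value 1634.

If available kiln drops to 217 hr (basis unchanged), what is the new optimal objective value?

Check each constraint at x*: labor 271/271 (tight); kiln 220/220 (tight).
From A_Bᵀ y = c: 5·y_labor + 2·y_kiln = 25; 6·y_labor + 6·y_kiln = 39.
Solving: y_labor = 4, y_kiln = 2.5.
Δz = y_kiln·Δb = 2.5 × (-3) = -7.5, so new z* = 1634 − 7.5 = 1626.5.

1626.5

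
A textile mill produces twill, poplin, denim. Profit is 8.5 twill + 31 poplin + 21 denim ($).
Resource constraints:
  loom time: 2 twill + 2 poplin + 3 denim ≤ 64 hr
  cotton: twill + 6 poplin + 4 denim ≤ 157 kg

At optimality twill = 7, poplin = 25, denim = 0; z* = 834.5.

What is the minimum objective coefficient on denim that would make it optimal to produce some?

24

Both loom time and cotton are binding at x*.
The binding rows give the dual system: 2·y_loom time + 1·y_cotton = 8.5 and 2·y_loom time + 6·y_cotton = 31.
This yields shadow prices y_loom time = 2, y_cotton = 4.5.
denim enters the basis when its profit ≥ yᵀa₃ = 2·3 + 4.5·4 = 24.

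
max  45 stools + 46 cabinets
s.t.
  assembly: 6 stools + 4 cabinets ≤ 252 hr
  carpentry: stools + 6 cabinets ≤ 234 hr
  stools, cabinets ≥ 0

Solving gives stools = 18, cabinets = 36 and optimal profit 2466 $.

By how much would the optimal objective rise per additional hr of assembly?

Check each constraint at x*: assembly 252/252 (tight); carpentry 234/234 (tight).
The binding rows give the dual system: 6·y_assembly + 1·y_carpentry = 45 and 4·y_assembly + 6·y_carpentry = 46.
→ y_assembly = 7 and y_carpentry = 3.
Shadow price of assembly = 7.

7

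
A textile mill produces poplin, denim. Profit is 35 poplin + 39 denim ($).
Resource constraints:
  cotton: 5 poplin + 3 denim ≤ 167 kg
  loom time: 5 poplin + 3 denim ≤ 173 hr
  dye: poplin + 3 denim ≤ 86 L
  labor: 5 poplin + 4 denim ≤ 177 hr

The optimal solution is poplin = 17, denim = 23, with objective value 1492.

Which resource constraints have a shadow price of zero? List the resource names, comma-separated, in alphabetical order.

cotton, loom time

cotton: 154/167 (slack 13)
loom time: 154/173 (slack 19)
dye: 86/86 (binding)
labor: 177/177 (binding)
By complementary slackness, a constraint with positive slack has shadow price 0 → cotton, loom time.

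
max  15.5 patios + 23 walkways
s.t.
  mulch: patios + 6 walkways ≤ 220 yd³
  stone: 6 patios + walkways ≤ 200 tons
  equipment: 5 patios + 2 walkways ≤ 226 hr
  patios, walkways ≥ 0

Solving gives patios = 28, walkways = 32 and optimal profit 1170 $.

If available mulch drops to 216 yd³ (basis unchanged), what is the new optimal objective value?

Check each constraint at x*: mulch 220/220 (tight); stone 200/200 (tight); equipment 204/226 (slack 22).
By complementary slackness, y = 0 for the non-binding constraint.
Dual feasibility on the basic columns requires 1·y_mulch + 6·y_stone = 15.5, 6·y_mulch + 1·y_stone = 23.
This yields shadow prices y_mulch = 3.5, y_stone = 2.
Δz = y_mulch·Δb = 3.5 × (-4) = -14, so new z* = 1170 − 14 = 1156.

1156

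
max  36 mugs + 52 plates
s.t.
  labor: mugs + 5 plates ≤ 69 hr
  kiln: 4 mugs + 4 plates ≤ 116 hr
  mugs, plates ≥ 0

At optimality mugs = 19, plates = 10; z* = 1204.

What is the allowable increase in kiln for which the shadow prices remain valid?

160

Binding constraints: labor, kiln. The basis is B = [[1,5],[4,4]] with det -16.
Per unit increase in kiln, x* moves by d = (0.3125, -0.0625).
The basis stays optimal until plates reaches 0; allowable increase = 160 hr.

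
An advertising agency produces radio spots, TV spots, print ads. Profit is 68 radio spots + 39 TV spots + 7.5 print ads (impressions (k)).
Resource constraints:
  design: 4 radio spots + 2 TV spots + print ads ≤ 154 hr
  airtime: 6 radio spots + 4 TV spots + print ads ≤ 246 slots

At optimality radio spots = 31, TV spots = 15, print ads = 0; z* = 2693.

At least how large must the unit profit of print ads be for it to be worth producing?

14.5

At the optimum: design uses 154 of 154 (binding); airtime uses 246 of 246 (binding).
Dual feasibility on the basic columns requires 4·y_design + 6·y_airtime = 68, 2·y_design + 4·y_airtime = 39.
Solving: y_design = 9.5, y_airtime = 5.
print ads enters the basis when its profit ≥ yᵀa₃ = 9.5·1 + 5·1 = 14.5.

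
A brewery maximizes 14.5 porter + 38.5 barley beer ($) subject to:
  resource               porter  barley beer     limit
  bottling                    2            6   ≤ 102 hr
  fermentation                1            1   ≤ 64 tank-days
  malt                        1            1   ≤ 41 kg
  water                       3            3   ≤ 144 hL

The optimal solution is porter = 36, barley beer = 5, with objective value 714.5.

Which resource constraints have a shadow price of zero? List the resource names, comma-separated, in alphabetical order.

fermentation, water

bottling: 102/102 (binding)
fermentation: 41/64 (slack 23)
malt: 41/41 (binding)
water: 123/144 (slack 21)
By complementary slackness, a constraint with positive slack has shadow price 0 → fermentation, water.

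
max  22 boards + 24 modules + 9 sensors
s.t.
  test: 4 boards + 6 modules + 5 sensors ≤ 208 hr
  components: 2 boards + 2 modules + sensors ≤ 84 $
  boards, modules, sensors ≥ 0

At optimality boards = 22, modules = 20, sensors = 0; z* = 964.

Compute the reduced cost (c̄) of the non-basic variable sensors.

At the optimum: test uses 208 of 208 (binding); components uses 84 of 84 (binding).
The binding rows give the dual system: 4·y_test + 2·y_components = 22 and 6·y_test + 2·y_components = 24.
Solving: y_test = 1, y_components = 9.
Reduced cost of sensors: c₃ − yᵀa₃ = 9 − (1·5 + 9·1) = 9 − 14 = -5.

-5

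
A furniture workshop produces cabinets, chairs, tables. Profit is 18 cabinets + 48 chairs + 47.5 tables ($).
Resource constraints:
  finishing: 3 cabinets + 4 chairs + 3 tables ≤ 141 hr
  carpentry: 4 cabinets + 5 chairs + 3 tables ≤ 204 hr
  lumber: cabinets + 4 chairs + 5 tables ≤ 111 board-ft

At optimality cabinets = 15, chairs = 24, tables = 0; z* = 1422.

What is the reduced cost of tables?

-6.5

At the optimum: finishing uses 141 of 141 (binding); carpentry uses 180 of 204 (slack = 24); lumber uses 111 of 111 (binding).
Slack constraints have shadow price 0 (complementary slackness).
From A_Bᵀ y = c: 3·y_finishing + 1·y_lumber = 18; 4·y_finishing + 4·y_lumber = 48.
This yields shadow prices y_finishing = 3, y_lumber = 9.
Reduced cost of tables: c₃ − yᵀa₃ = 47.5 − (3·3 + 9·5) = 47.5 − 54 = -6.5.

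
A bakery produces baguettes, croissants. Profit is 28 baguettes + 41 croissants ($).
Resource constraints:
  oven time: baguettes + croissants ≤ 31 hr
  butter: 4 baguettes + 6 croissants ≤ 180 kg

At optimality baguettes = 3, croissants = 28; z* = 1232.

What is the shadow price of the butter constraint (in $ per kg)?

At the optimum: oven time uses 31 of 31 (binding); butter uses 180 of 180 (binding).
Dual feasibility on the basic columns requires 1·y_oven time + 4·y_butter = 28, 1·y_oven time + 6·y_butter = 41.
This yields shadow prices y_oven time = 2, y_butter = 6.5.
Shadow price of butter = 6.5.

6.5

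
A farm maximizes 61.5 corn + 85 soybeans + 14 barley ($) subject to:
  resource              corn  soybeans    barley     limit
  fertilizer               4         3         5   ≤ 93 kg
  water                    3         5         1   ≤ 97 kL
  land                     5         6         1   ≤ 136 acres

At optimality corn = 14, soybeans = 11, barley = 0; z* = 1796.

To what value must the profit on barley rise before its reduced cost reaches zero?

Check each constraint at x*: fertilizer 89/93 (slack 4); water 97/97 (tight); land 136/136 (tight).
By complementary slackness, y = 0 for the non-binding constraint.
From A_Bᵀ y = c: 3·y_water + 5·y_land = 61.5; 5·y_water + 6·y_land = 85.
→ y_water = 8 and y_land = 7.5.
barley enters the basis when its profit ≥ yᵀa₃ = 8·1 + 7.5·1 = 15.5.

15.5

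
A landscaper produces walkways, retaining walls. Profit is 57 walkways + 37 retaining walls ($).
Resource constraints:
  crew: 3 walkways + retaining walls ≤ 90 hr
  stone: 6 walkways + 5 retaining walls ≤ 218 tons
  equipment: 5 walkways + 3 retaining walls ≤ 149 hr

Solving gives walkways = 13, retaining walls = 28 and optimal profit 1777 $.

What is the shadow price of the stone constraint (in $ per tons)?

Check each constraint at x*: crew 67/90 (slack 23); stone 218/218 (tight); equipment 149/149 (tight).
Slack constraints have shadow price 0 (complementary slackness).
Dual feasibility on the basic columns requires 6·y_stone + 5·y_equipment = 57, 5·y_stone + 3·y_equipment = 37.
Solving: y_stone = 2, y_equipment = 9.
Shadow price of stone = 2.

2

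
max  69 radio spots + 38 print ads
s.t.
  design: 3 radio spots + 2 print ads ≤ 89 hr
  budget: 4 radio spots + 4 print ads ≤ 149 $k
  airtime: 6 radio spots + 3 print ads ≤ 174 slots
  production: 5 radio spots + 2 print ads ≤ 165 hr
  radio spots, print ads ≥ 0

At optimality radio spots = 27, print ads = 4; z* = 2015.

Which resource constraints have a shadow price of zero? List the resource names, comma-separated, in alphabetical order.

design: 89/89 (binding)
budget: 124/149 (slack 25)
airtime: 174/174 (binding)
production: 143/165 (slack 22)
By complementary slackness, a constraint with positive slack has shadow price 0 → budget, production.

budget, production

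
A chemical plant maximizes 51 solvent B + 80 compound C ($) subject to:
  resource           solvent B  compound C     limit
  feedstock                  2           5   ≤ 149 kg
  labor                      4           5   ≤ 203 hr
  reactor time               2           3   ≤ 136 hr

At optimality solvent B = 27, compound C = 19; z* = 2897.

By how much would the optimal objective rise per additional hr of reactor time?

0

Check each constraint at x*: feedstock 149/149 (tight); labor 203/203 (tight); reactor time 111/136 (slack 25).
Slack constraints have shadow price 0 (complementary slackness).
From A_Bᵀ y = c: 2·y_feedstock + 4·y_labor = 51; 5·y_feedstock + 5·y_labor = 80.
Solving: y_feedstock = 6.5, y_labor = 9.5.
Shadow price of reactor time = 0.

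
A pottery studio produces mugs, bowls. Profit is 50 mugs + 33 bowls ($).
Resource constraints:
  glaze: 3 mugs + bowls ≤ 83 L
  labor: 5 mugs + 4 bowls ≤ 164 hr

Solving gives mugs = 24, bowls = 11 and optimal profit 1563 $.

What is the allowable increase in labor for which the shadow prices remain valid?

168

Binding constraints: glaze, labor. The basis is B = [[3,1],[5,4]] with det 7.
Per unit increase in labor, x* moves by d = (-0.1429, 0.4286).
The basis stays optimal until mugs reaches 0; allowable increase = 168 hr.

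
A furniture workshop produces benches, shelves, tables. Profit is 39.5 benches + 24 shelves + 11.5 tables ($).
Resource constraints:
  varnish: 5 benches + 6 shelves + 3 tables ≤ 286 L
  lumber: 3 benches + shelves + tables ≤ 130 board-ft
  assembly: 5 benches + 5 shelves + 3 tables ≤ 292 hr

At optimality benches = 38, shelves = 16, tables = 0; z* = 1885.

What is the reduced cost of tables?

Check each constraint at x*: varnish 286/286 (tight); lumber 130/130 (tight); assembly 270/292 (slack 22).
Since assembly is not tight, its dual is 0.
Dual feasibility on the basic columns requires 5·y_varnish + 3·y_lumber = 39.5, 6·y_varnish + 1·y_lumber = 24.
→ y_varnish = 2.5 and y_lumber = 9.
Reduced cost of tables: c₃ − yᵀa₃ = 11.5 − (2.5·3 + 9·1) = 11.5 − 16.5 = -5.

-5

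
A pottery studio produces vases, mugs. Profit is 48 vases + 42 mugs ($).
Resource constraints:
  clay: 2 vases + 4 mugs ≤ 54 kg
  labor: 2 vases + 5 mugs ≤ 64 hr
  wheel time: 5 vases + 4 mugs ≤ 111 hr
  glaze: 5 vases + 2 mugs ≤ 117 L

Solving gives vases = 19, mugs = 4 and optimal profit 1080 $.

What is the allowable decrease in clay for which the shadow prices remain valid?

9.6

Binding constraints: clay, wheel time. The basis is B = [[2,4],[5,4]] with det -12.
Per unit decrease in clay, x* moves by d = (0.3333, -0.4167).
The basis stays optimal until mugs reaches 0; allowable decrease = 9.6 kg.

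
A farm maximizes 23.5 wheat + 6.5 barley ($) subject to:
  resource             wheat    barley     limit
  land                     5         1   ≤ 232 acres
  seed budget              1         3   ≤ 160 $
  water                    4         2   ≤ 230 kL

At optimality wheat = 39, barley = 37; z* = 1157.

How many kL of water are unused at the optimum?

water used = 4·39 + 2·37 = 230; slack = 230 − 230 = 0.

0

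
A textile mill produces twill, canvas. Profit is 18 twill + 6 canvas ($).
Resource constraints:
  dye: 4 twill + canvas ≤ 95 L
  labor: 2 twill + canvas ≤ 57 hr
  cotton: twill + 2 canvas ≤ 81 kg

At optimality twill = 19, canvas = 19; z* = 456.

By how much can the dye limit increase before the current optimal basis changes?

Binding constraints: dye, labor. The basis is B = [[4,1],[2,1]] with det 2.
Per unit increase in dye, x* moves by d = (0.5, -1).
The basis stays optimal until canvas reaches 0; allowable increase = 19 L.

19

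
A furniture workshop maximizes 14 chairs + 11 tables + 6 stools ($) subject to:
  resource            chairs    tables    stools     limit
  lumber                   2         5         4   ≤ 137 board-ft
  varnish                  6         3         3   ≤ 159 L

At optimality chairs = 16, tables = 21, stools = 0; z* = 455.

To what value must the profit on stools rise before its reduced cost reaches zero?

At the optimum: lumber uses 137 of 137 (binding); varnish uses 159 of 159 (binding).
The binding rows give the dual system: 2·y_lumber + 6·y_varnish = 14 and 5·y_lumber + 3·y_varnish = 11.
Solving: y_lumber = 1, y_varnish = 2.
stools enters the basis when its profit ≥ yᵀa₃ = 1·4 + 2·3 = 10.

10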